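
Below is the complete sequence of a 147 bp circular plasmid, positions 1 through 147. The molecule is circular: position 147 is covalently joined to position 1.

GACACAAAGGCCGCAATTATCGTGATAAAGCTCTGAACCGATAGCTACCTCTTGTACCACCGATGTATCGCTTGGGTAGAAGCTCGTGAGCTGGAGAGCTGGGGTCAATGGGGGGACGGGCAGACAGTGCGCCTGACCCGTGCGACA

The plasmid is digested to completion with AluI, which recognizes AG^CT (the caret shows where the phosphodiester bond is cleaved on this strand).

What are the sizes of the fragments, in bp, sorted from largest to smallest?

AluI sites (AGCT) start at positions 29, 43, 81, 89, 97.
AluI cuts after base 2 of each site, so after positions 30, 44, 82, 90, 98.
Circular molecule, 5 cuts → 5 fragments:
  31–44 → 14 bp
  45–82 → 38 bp
  83–90 → 8 bp
  91–98 → 8 bp
  99–147 then 1–30 → 49 + 30 = 79 bp
Sorted largest to smallest: 79, 38, 14, 8, 8 bp.

79, 38, 14, 8, 8 bp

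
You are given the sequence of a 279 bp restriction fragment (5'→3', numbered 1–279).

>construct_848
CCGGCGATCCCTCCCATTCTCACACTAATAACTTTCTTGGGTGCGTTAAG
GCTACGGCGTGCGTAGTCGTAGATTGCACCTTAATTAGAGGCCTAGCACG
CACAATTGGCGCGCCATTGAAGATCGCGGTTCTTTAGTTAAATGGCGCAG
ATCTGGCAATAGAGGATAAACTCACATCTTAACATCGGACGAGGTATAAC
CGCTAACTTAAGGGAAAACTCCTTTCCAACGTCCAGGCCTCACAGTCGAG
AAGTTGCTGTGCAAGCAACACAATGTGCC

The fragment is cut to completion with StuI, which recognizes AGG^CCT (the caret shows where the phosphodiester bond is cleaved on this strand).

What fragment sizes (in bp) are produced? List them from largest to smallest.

146, 91, 42 bp

StuI sites (AGGCCT) start at positions 89, 235.
StuI cuts after base 3 of each site, so after positions 91, 237.
Linear molecule, 2 cuts → 3 fragments:
  1–91 → 91 bp
  92–237 → 146 bp
  238–279 → 42 bp
Sorted largest to smallest: 146, 91, 42 bp.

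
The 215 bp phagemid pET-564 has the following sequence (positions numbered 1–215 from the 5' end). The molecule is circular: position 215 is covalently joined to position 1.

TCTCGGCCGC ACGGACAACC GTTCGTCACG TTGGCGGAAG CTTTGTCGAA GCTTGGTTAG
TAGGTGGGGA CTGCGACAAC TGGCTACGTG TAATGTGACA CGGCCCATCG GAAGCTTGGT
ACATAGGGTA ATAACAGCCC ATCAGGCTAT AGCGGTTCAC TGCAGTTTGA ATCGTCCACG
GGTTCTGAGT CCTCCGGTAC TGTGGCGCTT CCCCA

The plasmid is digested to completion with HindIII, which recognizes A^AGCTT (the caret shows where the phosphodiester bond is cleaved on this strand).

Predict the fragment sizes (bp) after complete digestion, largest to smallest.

HindIII sites (AAGCTT) start at positions 38, 49, 112.
HindIII cuts after the first base of each site, so after positions 38, 49, 112.
Circular molecule, 3 cuts → 3 fragments:
  39–49 → 11 bp
  50–112 → 63 bp
  113–215 then 1–38 → 103 + 38 = 141 bp
Sorted largest to smallest: 141, 63, 11 bp.

141, 63, 11 bp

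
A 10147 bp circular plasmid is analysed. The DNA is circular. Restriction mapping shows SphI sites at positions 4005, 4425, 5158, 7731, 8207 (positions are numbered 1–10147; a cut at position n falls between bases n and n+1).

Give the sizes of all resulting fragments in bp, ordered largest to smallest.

5945, 2573, 733, 476, 420 bp

Circular molecule, 5 cuts → 5 fragments:
  4425 − 4005 = 420 bp
  5158 − 4425 = 733 bp
  7731 − 5158 = 2573 bp
  8207 − 7731 = 476 bp
  wrap: 10147 − 8207 + 4005 = 5945 bp
Sorted largest to smallest: 5945, 2573, 733, 476, 420 bp.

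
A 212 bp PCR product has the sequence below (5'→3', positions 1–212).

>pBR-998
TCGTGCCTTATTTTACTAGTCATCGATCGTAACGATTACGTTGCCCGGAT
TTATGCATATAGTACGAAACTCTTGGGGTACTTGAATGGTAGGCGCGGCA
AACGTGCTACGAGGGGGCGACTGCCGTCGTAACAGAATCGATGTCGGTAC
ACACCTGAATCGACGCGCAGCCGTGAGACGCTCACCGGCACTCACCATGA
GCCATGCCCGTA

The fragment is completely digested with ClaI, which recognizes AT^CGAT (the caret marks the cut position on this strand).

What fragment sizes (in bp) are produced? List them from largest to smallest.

115, 74, 23 bp

ClaI sites (ATCGAT) start at positions 22, 137.
ClaI cuts after base 2 of each site, so after positions 23, 138.
Linear molecule, 2 cuts → 3 fragments:
  1–23 → 23 bp
  24–138 → 115 bp
  139–212 → 74 bp
Sorted largest to smallest: 115, 74, 23 bp.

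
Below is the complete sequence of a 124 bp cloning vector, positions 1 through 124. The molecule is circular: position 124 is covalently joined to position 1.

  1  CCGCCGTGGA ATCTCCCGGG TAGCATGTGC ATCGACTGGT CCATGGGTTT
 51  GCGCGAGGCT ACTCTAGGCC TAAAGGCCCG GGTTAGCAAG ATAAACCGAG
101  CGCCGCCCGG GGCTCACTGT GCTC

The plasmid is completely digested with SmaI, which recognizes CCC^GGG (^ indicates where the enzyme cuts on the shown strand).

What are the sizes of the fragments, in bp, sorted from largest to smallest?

62, 33, 29 bp

SmaI sites (CCCGGG) start at positions 15, 77, 106.
SmaI cuts after base 3 of each site, so after positions 17, 79, 108.
Circular molecule, 3 cuts → 3 fragments:
  18–79 → 62 bp
  80–108 → 29 bp
  109–124 then 1–17 → 16 + 17 = 33 bp
Sorted largest to smallest: 62, 33, 29 bp.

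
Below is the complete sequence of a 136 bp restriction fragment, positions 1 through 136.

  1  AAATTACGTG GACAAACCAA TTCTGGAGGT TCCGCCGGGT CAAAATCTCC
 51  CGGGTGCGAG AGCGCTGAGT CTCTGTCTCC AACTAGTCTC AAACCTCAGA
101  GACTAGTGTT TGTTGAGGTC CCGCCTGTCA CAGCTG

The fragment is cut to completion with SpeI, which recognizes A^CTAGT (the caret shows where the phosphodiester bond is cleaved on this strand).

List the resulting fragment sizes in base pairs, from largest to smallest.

SpeI sites (ACTAGT) start at positions 82, 102.
SpeI cuts after the first base of each site, so after positions 82, 102.
Linear molecule, 2 cuts → 3 fragments:
  1–82 → 82 bp
  83–102 → 20 bp
  103–136 → 34 bp
Sorted largest to smallest: 82, 34, 20 bp.

82, 34, 20 bp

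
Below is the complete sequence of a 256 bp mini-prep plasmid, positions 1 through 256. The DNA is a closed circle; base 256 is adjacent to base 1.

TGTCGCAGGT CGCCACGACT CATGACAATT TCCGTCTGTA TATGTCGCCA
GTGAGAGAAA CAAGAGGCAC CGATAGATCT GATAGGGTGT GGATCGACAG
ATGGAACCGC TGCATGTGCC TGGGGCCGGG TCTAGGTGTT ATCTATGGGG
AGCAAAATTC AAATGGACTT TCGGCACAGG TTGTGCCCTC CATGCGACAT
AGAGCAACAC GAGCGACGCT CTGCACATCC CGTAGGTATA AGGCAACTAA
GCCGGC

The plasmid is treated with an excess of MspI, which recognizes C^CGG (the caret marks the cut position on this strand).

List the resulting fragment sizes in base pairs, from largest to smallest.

MspI sites (CCGG) start at positions 126, 252.
MspI cuts after the first base of each site, so after positions 126, 252.
Circular molecule, 2 cuts → 2 fragments:
  127–252 → 126 bp
  253–256 then 1–126 → 4 + 126 = 130 bp
Sorted largest to smallest: 130, 126 bp.

130, 126 bp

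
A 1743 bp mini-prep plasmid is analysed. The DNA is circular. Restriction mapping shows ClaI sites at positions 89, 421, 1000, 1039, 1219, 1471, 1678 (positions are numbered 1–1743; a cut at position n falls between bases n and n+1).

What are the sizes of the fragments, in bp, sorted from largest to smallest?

Circular molecule, 7 cuts → 7 fragments:
  421 − 89 = 332 bp
  1000 − 421 = 579 bp
  1039 − 1000 = 39 bp
  1219 − 1039 = 180 bp
  1471 − 1219 = 252 bp
  1678 − 1471 = 207 bp
  wrap: 1743 − 1678 + 89 = 154 bp
Sorted largest to smallest: 579, 332, 252, 207, 180, 154, 39 bp.

579, 332, 252, 207, 180, 154, 39 bp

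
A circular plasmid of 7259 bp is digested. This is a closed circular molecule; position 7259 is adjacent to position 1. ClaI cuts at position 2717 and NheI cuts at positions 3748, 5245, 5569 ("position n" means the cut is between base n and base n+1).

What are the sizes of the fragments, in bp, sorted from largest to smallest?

Combined cut positions (sorted): 2717, 3748, 5245, 5569.
Circular molecule, 4 cuts → 4 fragments:
  3748 − 2717 = 1031 bp
  5245 − 3748 = 1497 bp
  5569 − 5245 = 324 bp
  wrap: 7259 − 5569 + 2717 = 4407 bp
Sorted largest to smallest: 4407, 1497, 1031, 324 bp.

4407, 1497, 1031, 324 bp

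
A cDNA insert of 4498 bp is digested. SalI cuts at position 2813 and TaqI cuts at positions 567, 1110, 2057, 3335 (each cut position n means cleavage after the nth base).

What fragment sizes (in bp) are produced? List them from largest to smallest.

1163, 947, 756, 567, 543, 522 bp

Combined cut positions (sorted): 567, 1110, 2057, 2813, 3335.
Linear molecule, 5 cuts → 6 fragments:
  567 − 0 = 567 bp
  1110 − 567 = 543 bp
  2057 − 1110 = 947 bp
  2813 − 2057 = 756 bp
  3335 − 2813 = 522 bp
  4498 − 3335 = 1163 bp
Sorted largest to smallest: 1163, 947, 756, 567, 543, 522 bp.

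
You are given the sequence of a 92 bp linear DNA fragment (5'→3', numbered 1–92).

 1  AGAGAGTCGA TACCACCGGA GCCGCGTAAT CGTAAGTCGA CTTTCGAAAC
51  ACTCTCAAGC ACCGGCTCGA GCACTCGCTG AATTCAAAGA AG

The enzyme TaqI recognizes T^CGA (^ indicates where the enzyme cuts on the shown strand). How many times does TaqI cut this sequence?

TCGA occurs starting at positions 7, 37, 44, 67.
TaqI cuts at 4 sites.

4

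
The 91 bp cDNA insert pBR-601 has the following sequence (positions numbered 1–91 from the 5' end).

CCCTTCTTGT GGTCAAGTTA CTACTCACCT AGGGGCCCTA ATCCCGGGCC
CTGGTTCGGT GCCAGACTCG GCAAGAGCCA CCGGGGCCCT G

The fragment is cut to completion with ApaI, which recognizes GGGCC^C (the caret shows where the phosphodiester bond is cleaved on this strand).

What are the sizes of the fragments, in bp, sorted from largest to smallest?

38, 37, 13, 3 bp

ApaI sites (GGGCCC) start at positions 33, 46, 84.
ApaI cuts after base 5 of each site (before the last base), so after positions 37, 50, 88.
Linear molecule, 3 cuts → 4 fragments:
  1–37 → 37 bp
  38–50 → 13 bp
  51–88 → 38 bp
  89–91 → 3 bp
Sorted largest to smallest: 38, 37, 13, 3 bp.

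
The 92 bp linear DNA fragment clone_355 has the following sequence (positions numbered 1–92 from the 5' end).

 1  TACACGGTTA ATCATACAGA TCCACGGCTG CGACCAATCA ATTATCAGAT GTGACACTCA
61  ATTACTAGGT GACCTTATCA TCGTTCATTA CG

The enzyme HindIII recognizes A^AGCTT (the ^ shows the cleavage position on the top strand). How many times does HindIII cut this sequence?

No occurrence of AAGCTT is present in the sequence.
HindIII does not cut: 0 sites.

0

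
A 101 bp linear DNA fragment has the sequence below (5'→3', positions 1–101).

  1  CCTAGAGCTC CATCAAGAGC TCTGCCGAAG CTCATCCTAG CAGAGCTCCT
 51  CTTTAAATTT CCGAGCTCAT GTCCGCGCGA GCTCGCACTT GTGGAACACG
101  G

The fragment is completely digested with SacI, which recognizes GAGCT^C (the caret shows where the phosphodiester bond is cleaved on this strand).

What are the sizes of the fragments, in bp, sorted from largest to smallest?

SacI sites (GAGCTC) start at positions 5, 17, 43, 63, 79.
SacI cuts after base 5 of each site (before the last base), so after positions 9, 21, 47, 67, 83.
Linear molecule, 5 cuts → 6 fragments:
  1–9 → 9 bp
  10–21 → 12 bp
  22–47 → 26 bp
  48–67 → 20 bp
  68–83 → 16 bp
  84–101 → 18 bp
Sorted largest to smallest: 26, 20, 18, 16, 12, 9 bp.

26, 20, 18, 16, 12, 9 bp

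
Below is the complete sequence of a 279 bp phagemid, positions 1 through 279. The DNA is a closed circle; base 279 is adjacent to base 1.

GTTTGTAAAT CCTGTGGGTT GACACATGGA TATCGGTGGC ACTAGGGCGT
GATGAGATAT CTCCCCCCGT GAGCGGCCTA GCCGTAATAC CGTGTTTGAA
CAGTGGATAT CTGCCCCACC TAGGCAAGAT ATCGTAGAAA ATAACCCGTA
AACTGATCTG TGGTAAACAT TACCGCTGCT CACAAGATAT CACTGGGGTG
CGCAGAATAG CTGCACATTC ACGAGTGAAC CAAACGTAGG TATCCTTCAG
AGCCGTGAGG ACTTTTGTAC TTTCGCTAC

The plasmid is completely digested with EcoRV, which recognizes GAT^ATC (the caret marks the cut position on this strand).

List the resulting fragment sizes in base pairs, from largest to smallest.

EcoRV sites (GATATC) start at positions 29, 56, 106, 128, 186.
EcoRV cuts after base 3 of each site, so after positions 31, 58, 108, 130, 188.
Circular molecule, 5 cuts → 5 fragments:
  32–58 → 27 bp
  59–108 → 50 bp
  109–130 → 22 bp
  131–188 → 58 bp
  189–279 then 1–31 → 91 + 31 = 122 bp
Sorted largest to smallest: 122, 58, 50, 27, 22 bp.

122, 58, 50, 27, 22 bp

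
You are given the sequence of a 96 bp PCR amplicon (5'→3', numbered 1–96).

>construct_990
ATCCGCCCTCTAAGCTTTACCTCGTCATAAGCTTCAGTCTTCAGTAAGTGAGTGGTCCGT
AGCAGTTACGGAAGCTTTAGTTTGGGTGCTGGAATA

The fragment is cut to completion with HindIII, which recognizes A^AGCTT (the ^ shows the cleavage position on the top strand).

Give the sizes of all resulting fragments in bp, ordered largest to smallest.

HindIII sites (AAGCTT) start at positions 12, 29, 72.
HindIII cuts after the first base of each site, so after positions 12, 29, 72.
Linear molecule, 3 cuts → 4 fragments:
  1–12 → 12 bp
  13–29 → 17 bp
  30–72 → 43 bp
  73–96 → 24 bp
Sorted largest to smallest: 43, 24, 17, 12 bp.

43, 24, 17, 12 bp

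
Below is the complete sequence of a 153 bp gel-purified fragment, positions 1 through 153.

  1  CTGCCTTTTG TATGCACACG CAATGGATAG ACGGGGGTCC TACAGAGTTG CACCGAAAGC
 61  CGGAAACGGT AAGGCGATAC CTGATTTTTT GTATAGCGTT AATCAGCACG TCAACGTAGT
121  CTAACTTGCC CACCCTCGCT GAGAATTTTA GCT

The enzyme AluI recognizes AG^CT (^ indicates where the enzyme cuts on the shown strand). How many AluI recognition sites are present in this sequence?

1

AGCT occurs starting at position 150.
AluI cuts at 1 site.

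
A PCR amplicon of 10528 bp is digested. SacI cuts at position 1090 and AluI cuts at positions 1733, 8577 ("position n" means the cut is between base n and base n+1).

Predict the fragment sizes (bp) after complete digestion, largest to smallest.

6844, 1951, 1090, 643 bp

Combined cut positions (sorted): 1090, 1733, 8577.
Linear molecule, 3 cuts → 4 fragments:
  1090 − 0 = 1090 bp
  1733 − 1090 = 643 bp
  8577 − 1733 = 6844 bp
  10528 − 8577 = 1951 bp
Sorted largest to smallest: 6844, 1951, 1090, 643 bp.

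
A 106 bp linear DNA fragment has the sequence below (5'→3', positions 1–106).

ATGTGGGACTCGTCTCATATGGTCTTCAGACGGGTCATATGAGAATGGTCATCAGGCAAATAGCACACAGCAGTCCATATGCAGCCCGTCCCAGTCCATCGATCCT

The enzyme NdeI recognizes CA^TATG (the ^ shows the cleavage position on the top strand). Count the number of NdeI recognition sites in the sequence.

CATATG occurs starting at positions 16, 36, 76.
NdeI cuts at 3 sites.

3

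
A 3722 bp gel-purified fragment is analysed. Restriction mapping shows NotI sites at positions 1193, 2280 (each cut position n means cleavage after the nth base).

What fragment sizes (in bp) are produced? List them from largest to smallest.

1442, 1193, 1087 bp

Linear molecule, 2 cuts → 3 fragments:
  1193 − 0 = 1193 bp
  2280 − 1193 = 1087 bp
  3722 − 2280 = 1442 bp
Sorted largest to smallest: 1442, 1193, 1087 bp.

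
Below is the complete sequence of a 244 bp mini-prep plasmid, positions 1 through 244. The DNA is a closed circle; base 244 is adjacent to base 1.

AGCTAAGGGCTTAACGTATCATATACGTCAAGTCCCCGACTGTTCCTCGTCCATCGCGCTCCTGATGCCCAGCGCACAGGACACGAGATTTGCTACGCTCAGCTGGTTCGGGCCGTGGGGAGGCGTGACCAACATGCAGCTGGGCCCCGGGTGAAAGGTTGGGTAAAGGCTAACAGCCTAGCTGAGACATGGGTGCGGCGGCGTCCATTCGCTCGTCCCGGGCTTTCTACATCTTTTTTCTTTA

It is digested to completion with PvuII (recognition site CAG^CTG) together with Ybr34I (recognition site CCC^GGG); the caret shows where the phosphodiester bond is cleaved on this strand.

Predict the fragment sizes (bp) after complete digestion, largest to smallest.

127, 71, 37, 9 bp

PvuII sites (CAGCTG) start at positions 100, 137.
PvuII cuts after base 3 of each site, so after positions 102, 139.
Ybr34I sites (CCCGGG) start at positions 146, 217.
Ybr34I cuts after base 3 of each site, so after positions 148, 219.
Combined cut positions: 102, 139, 148, 219.
Circular molecule, 4 cuts → 4 fragments:
  103–139 → 37 bp
  140–148 → 9 bp
  149–219 → 71 bp
  220–244 then 1–102 → 25 + 102 = 127 bp
Sorted largest to smallest: 127, 71, 37, 9 bp.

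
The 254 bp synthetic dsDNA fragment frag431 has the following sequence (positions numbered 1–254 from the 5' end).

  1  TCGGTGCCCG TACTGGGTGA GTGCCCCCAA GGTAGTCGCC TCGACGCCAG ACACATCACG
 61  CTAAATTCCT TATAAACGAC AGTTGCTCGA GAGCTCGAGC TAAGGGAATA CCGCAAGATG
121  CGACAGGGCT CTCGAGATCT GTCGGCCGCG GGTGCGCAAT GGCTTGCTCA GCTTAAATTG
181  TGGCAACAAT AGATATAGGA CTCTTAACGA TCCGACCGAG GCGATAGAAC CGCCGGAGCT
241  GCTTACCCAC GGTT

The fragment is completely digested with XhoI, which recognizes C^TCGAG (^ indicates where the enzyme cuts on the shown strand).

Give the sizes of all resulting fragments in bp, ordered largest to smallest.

XhoI sites (CTCGAG) start at positions 86, 94, 131.
XhoI cuts after the first base of each site, so after positions 86, 94, 131.
Linear molecule, 3 cuts → 4 fragments:
  1–86 → 86 bp
  87–94 → 8 bp
  95–131 → 37 bp
  132–254 → 123 bp
Sorted largest to smallest: 123, 86, 37, 8 bp.

123, 86, 37, 8 bp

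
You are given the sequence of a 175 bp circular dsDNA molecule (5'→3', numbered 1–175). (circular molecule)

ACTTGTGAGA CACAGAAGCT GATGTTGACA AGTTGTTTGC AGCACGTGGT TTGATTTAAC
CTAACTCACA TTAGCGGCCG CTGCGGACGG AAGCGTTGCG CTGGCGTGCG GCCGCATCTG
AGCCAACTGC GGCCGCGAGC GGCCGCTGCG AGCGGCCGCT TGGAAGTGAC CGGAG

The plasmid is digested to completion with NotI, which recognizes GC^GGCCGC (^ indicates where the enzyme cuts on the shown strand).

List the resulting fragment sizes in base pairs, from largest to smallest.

97, 34, 21, 13, 10 bp

NotI sites (GCGGCCGC) start at positions 74, 108, 129, 139, 152.
NotI cuts after base 2 of each site, so after positions 75, 109, 130, 140, 153.
Circular molecule, 5 cuts → 5 fragments:
  76–109 → 34 bp
  110–130 → 21 bp
  131–140 → 10 bp
  141–153 → 13 bp
  154–175 then 1–75 → 22 + 75 = 97 bp
Sorted largest to smallest: 97, 34, 21, 13, 10 bp.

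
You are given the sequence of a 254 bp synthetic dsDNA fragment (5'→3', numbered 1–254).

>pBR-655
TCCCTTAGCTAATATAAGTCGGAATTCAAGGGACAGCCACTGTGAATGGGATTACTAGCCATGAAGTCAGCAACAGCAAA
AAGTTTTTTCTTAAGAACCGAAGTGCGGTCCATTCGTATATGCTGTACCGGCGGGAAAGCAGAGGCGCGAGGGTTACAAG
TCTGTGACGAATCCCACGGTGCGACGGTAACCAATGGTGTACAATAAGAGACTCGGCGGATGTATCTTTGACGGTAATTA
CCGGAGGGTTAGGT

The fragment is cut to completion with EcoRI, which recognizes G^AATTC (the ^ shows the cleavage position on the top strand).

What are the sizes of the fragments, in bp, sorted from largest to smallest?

The EcoRI site (GAATTC) starts at position 22.
EcoRI cuts after the first base of each site, so after position 22.
Linear molecule, 1 cut → 2 fragments:
  1–22 → 22 bp
  23–254 → 232 bp
Sorted largest to smallest: 232, 22 bp.

232, 22 bp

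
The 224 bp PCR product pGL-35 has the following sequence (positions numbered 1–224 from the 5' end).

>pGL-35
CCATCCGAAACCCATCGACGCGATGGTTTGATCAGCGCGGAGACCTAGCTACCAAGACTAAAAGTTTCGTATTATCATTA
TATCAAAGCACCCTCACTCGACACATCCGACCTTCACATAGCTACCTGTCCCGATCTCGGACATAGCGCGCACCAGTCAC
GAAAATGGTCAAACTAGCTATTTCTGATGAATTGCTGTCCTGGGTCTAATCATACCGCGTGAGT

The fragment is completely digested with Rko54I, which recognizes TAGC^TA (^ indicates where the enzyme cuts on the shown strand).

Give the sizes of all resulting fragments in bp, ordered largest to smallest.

Rko54I sites (TAGCTA) start at positions 46, 119, 175.
Rko54I cuts after base 4 of each site, so after positions 49, 122, 178.
Linear molecule, 3 cuts → 4 fragments:
  1–49 → 49 bp
  50–122 → 73 bp
  123–178 → 56 bp
  179–224 → 46 bp
Sorted largest to smallest: 73, 56, 49, 46 bp.

73, 56, 49, 46 bp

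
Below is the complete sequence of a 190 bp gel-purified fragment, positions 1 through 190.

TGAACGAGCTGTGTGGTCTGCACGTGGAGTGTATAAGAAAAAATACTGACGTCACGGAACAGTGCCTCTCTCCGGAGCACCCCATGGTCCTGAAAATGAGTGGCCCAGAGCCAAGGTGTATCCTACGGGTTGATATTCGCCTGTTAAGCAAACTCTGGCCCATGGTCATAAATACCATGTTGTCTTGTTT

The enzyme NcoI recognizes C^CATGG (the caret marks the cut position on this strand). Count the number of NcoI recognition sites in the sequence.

2

CCATGG occurs starting at positions 82, 160.
NcoI cuts at 2 sites.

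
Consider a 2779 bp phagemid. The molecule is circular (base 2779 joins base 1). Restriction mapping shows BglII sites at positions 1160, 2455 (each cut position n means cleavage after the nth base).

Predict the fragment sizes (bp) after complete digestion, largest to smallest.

Circular molecule, 2 cuts → 2 fragments:
  2455 − 1160 = 1295 bp
  wrap: 2779 − 2455 + 1160 = 1484 bp
Sorted largest to smallest: 1484, 1295 bp.

1484, 1295 bp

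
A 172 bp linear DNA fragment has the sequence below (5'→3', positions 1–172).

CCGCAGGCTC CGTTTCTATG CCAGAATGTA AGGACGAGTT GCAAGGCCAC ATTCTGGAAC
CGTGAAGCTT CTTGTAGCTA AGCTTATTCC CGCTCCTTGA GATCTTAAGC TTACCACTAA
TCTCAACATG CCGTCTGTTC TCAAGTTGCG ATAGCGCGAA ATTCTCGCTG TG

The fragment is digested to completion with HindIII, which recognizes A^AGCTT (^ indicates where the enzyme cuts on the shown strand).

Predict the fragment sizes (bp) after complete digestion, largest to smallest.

HindIII sites (AAGCTT) start at positions 65, 80, 107.
HindIII cuts after the first base of each site, so after positions 65, 80, 107.
Linear molecule, 3 cuts → 4 fragments:
  1–65 → 65 bp
  66–80 → 15 bp
  81–107 → 27 bp
  108–172 → 65 bp
Sorted largest to smallest: 65, 65, 27, 15 bp.

65, 65, 27, 15 bp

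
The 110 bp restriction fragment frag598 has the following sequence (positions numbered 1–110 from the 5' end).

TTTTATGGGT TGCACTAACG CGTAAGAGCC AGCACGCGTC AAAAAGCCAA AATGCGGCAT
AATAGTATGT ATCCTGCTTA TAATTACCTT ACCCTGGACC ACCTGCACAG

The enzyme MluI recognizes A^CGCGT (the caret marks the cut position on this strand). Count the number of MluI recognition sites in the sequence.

ACGCGT occurs starting at positions 18, 34.
MluI cuts at 2 sites.

2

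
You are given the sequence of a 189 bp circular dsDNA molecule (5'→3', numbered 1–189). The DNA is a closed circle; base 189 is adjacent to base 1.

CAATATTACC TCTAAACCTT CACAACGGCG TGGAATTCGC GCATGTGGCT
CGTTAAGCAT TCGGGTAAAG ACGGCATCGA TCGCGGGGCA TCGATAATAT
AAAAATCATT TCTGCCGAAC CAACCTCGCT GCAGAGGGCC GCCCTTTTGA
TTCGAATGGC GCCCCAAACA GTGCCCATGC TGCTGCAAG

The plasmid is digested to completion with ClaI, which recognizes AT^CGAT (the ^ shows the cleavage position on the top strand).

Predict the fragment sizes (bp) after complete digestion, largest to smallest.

175, 14 bp

ClaI sites (ATCGAT) start at positions 76, 90.
ClaI cuts after base 2 of each site, so after positions 77, 91.
Circular molecule, 2 cuts → 2 fragments:
  78–91 → 14 bp
  92–189 then 1–77 → 98 + 77 = 175 bp
Sorted largest to smallest: 175, 14 bp.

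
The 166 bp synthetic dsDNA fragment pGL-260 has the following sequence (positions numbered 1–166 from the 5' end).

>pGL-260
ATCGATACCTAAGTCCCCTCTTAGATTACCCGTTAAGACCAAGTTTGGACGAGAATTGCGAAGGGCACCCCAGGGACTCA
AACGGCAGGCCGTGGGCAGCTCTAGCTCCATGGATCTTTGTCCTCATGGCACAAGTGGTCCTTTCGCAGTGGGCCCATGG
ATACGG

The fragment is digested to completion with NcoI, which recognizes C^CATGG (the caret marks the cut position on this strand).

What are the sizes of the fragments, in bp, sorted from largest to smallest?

NcoI sites (CCATGG) start at positions 108, 155.
NcoI cuts after the first base of each site, so after positions 108, 155.
Linear molecule, 2 cuts → 3 fragments:
  1–108 → 108 bp
  109–155 → 47 bp
  156–166 → 11 bp
Sorted largest to smallest: 108, 47, 11 bp.

108, 47, 11 bp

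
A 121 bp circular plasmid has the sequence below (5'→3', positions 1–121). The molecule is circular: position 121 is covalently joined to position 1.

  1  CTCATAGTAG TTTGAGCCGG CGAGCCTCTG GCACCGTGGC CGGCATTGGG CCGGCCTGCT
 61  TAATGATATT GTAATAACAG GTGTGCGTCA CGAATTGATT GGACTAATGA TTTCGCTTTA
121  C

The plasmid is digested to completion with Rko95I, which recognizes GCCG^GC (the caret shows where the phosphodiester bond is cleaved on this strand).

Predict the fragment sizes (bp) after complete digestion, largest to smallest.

Rko95I sites (GCCGGC) start at positions 16, 39, 50.
Rko95I cuts after base 4 of each site, so after positions 19, 42, 53.
Circular molecule, 3 cuts → 3 fragments:
  20–42 → 23 bp
  43–53 → 11 bp
  54–121 then 1–19 → 68 + 19 = 87 bp
Sorted largest to smallest: 87, 23, 11 bp.

87, 23, 11 bp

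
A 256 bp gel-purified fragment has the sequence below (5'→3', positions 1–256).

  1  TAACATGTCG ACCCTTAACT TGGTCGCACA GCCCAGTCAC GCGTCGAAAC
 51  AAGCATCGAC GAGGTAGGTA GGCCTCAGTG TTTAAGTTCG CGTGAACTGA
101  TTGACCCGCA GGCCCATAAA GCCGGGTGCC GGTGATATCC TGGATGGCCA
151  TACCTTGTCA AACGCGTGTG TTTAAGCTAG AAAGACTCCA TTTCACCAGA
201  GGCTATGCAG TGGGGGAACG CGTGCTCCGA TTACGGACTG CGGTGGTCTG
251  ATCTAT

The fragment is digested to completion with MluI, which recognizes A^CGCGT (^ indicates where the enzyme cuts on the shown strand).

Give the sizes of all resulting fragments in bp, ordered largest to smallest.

MluI sites (ACGCGT) start at positions 39, 162, 218.
MluI cuts after the first base of each site, so after positions 39, 162, 218.
Linear molecule, 3 cuts → 4 fragments:
  1–39 → 39 bp
  40–162 → 123 bp
  163–218 → 56 bp
  219–256 → 38 bp
Sorted largest to smallest: 123, 56, 39, 38 bp.

123, 56, 39, 38 bp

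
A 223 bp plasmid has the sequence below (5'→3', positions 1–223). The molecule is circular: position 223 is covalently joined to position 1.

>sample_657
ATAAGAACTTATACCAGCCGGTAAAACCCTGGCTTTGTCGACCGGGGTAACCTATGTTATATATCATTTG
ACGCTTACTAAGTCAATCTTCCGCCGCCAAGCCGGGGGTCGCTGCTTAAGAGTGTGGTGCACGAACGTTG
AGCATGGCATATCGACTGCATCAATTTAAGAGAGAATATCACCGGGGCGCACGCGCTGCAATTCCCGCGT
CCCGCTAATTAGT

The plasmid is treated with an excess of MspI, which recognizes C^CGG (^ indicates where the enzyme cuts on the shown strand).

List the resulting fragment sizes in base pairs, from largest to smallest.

80, 60, 59, 24 bp

MspI sites (CCGG) start at positions 18, 42, 102, 182.
MspI cuts after the first base of each site, so after positions 18, 42, 102, 182.
Circular molecule, 4 cuts → 4 fragments:
  19–42 → 24 bp
  43–102 → 60 bp
  103–182 → 80 bp
  183–223 then 1–18 → 41 + 18 = 59 bp
Sorted largest to smallest: 80, 60, 59, 24 bp.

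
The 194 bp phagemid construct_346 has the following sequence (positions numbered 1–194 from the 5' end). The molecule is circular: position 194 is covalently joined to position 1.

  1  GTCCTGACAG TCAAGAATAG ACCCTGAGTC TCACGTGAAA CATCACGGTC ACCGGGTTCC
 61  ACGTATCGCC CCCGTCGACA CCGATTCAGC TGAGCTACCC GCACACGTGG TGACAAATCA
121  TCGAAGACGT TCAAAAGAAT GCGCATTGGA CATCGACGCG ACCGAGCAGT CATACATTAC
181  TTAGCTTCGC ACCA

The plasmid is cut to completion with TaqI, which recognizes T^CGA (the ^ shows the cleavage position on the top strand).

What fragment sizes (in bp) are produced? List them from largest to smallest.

TaqI sites (TCGA) start at positions 75, 121, 153.
TaqI cuts after the first base of each site, so after positions 75, 121, 153.
Circular molecule, 3 cuts → 3 fragments:
  76–121 → 46 bp
  122–153 → 32 bp
  154–194 then 1–75 → 41 + 75 = 116 bp
Sorted largest to smallest: 116, 46, 32 bp.

116, 46, 32 bp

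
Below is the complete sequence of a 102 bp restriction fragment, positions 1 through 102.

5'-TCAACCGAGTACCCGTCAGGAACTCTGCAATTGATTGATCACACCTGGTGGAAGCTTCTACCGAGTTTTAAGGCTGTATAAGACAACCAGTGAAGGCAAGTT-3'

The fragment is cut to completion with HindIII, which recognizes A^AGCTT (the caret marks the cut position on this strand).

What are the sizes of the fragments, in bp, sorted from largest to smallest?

The HindIII site (AAGCTT) starts at position 52.
HindIII cuts after the first base of each site, so after position 52.
Linear molecule, 1 cut → 2 fragments:
  1–52 → 52 bp
  53–102 → 50 bp
Sorted largest to smallest: 52, 50 bp.

52, 50 bp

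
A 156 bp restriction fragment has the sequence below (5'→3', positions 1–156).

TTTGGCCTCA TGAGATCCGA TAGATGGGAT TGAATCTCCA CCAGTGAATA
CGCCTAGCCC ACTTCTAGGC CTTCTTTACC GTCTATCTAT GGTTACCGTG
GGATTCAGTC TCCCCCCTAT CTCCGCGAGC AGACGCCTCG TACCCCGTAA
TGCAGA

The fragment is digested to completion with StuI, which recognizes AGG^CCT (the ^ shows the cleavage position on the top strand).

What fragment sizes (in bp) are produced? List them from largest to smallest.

87, 69 bp

The StuI site (AGGCCT) starts at position 67.
StuI cuts after base 3 of each site, so after position 69.
Linear molecule, 1 cut → 2 fragments:
  1–69 → 69 bp
  70–156 → 87 bp
Sorted largest to smallest: 87, 69 bp.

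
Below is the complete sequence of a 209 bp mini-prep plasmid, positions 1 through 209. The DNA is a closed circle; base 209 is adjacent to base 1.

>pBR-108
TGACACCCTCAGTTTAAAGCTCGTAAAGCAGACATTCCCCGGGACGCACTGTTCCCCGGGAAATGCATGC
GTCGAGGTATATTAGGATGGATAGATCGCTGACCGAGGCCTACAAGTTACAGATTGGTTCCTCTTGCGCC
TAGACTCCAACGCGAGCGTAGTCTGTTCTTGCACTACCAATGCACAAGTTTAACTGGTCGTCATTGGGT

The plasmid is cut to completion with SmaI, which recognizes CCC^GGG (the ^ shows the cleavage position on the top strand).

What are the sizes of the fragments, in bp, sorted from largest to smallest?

192, 17 bp

SmaI sites (CCCGGG) start at positions 38, 55.
SmaI cuts after base 3 of each site, so after positions 40, 57.
Circular molecule, 2 cuts → 2 fragments:
  41–57 → 17 bp
  58–209 then 1–40 → 152 + 40 = 192 bp
Sorted largest to smallest: 192, 17 bp.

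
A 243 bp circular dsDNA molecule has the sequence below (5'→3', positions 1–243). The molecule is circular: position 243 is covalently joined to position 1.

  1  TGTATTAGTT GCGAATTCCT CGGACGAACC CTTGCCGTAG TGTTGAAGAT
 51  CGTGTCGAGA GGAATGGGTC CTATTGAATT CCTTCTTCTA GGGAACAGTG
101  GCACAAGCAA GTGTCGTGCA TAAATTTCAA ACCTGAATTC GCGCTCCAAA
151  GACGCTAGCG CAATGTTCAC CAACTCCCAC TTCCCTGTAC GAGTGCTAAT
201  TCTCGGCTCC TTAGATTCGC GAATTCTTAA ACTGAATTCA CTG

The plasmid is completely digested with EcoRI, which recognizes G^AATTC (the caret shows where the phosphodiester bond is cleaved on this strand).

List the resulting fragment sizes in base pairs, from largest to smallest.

86, 63, 59, 22, 13 bp

EcoRI sites (GAATTC) start at positions 13, 76, 135, 221, 234.
EcoRI cuts after the first base of each site, so after positions 13, 76, 135, 221, 234.
Circular molecule, 5 cuts → 5 fragments:
  14–76 → 63 bp
  77–135 → 59 bp
  136–221 → 86 bp
  222–234 → 13 bp
  235–243 then 1–13 → 9 + 13 = 22 bp
Sorted largest to smallest: 86, 63, 59, 22, 13 bp.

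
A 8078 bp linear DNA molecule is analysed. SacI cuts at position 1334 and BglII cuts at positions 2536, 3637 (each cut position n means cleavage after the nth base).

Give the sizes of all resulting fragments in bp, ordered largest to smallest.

Combined cut positions (sorted): 1334, 2536, 3637.
Linear molecule, 3 cuts → 4 fragments:
  1334 − 0 = 1334 bp
  2536 − 1334 = 1202 bp
  3637 − 2536 = 1101 bp
  8078 − 3637 = 4441 bp
Sorted largest to smallest: 4441, 1334, 1202, 1101 bp.

4441, 1334, 1202, 1101 bp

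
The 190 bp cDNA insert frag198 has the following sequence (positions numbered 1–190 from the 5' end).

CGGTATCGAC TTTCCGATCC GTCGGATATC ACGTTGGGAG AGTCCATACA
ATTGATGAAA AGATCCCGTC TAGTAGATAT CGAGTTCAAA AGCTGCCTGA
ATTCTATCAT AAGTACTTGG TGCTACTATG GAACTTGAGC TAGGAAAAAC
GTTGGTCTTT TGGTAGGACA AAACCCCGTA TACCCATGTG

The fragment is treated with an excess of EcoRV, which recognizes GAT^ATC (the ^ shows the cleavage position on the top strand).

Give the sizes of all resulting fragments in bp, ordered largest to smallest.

112, 51, 27 bp

EcoRV sites (GATATC) start at positions 25, 76.
EcoRV cuts after base 3 of each site, so after positions 27, 78.
Linear molecule, 2 cuts → 3 fragments:
  1–27 → 27 bp
  28–78 → 51 bp
  79–190 → 112 bp
Sorted largest to smallest: 112, 51, 27 bp.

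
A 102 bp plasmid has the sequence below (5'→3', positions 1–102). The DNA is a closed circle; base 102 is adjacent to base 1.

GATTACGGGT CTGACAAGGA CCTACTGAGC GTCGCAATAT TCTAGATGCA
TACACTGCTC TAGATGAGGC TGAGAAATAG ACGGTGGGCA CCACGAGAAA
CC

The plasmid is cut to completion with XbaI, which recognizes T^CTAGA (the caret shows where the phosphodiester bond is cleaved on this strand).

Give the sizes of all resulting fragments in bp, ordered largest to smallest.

84, 18 bp

XbaI sites (TCTAGA) start at positions 41, 59.
XbaI cuts after the first base of each site, so after positions 41, 59.
Circular molecule, 2 cuts → 2 fragments:
  42–59 → 18 bp
  60–102 then 1–41 → 43 + 41 = 84 bp
Sorted largest to smallest: 84, 18 bp.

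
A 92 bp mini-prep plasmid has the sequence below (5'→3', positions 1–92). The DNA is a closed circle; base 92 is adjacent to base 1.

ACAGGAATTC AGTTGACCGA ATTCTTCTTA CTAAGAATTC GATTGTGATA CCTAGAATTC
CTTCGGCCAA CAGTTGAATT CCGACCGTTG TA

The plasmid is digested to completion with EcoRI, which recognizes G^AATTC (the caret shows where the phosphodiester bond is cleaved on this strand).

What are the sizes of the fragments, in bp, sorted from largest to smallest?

21, 21, 20, 16, 14 bp

EcoRI sites (GAATTC) start at positions 5, 19, 35, 55, 76.
EcoRI cuts after the first base of each site, so after positions 5, 19, 35, 55, 76.
Circular molecule, 5 cuts → 5 fragments:
  6–19 → 14 bp
  20–35 → 16 bp
  36–55 → 20 bp
  56–76 → 21 bp
  77–92 then 1–5 → 16 + 5 = 21 bp
Sorted largest to smallest: 21, 21, 20, 16, 14 bp.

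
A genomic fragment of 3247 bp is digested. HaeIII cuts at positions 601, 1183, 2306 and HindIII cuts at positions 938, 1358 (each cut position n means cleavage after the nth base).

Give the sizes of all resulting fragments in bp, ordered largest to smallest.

Combined cut positions (sorted): 601, 938, 1183, 1358, 2306.
Linear molecule, 5 cuts → 6 fragments:
  601 − 0 = 601 bp
  938 − 601 = 337 bp
  1183 − 938 = 245 bp
  1358 − 1183 = 175 bp
  2306 − 1358 = 948 bp
  3247 − 2306 = 941 bp
Sorted largest to smallest: 948, 941, 601, 337, 245, 175 bp.

948, 941, 601, 337, 245, 175 bp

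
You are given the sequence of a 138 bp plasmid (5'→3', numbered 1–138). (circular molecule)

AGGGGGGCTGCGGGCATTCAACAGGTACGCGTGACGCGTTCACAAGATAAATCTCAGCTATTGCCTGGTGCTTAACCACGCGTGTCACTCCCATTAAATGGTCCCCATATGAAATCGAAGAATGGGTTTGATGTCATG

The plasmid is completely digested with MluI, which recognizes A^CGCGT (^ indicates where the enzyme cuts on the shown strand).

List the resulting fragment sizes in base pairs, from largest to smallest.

MluI sites (ACGCGT) start at positions 27, 34, 78.
MluI cuts after the first base of each site, so after positions 27, 34, 78.
Circular molecule, 3 cuts → 3 fragments:
  28–34 → 7 bp
  35–78 → 44 bp
  79–138 then 1–27 → 60 + 27 = 87 bp
Sorted largest to smallest: 87, 44, 7 bp.

87, 44, 7 bp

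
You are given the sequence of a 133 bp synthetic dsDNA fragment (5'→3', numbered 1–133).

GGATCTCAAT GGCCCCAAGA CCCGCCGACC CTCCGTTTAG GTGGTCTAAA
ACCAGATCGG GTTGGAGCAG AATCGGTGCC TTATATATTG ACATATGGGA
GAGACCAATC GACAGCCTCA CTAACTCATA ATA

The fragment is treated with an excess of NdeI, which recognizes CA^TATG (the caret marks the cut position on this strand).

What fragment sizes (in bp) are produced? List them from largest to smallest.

The NdeI site (CATATG) starts at position 92.
NdeI cuts after base 2 of each site, so after position 93.
Linear molecule, 1 cut → 2 fragments:
  1–93 → 93 bp
  94–133 → 40 bp
Sorted largest to smallest: 93, 40 bp.

93, 40 bp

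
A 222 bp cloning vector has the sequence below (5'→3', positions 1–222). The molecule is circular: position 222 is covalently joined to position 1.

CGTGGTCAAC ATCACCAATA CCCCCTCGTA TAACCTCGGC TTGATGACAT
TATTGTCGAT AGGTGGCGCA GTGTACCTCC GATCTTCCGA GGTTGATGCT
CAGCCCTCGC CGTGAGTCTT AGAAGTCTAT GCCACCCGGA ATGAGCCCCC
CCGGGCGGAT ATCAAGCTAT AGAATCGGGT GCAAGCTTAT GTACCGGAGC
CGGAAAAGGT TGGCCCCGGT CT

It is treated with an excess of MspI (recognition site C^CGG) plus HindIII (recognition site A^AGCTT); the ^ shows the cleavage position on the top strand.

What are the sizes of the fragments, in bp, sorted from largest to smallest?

MspI sites (CCGG) start at positions 136, 151, 194, 200, 216.
MspI cuts after the first base of each site, so after positions 136, 151, 194, 200, 216.
The HindIII site (AAGCTT) starts at position 183.
HindIII cuts after the first base of each site, so after position 183.
Combined cut positions: 136, 151, 183, 194, 200, 216.
Circular molecule, 6 cuts → 6 fragments:
  137–151 → 15 bp
  152–183 → 32 bp
  184–194 → 11 bp
  195–200 → 6 bp
  201–216 → 16 bp
  217–222 then 1–136 → 6 + 136 = 142 bp
Sorted largest to smallest: 142, 32, 16, 15, 11, 6 bp.

142, 32, 16, 15, 11, 6 bp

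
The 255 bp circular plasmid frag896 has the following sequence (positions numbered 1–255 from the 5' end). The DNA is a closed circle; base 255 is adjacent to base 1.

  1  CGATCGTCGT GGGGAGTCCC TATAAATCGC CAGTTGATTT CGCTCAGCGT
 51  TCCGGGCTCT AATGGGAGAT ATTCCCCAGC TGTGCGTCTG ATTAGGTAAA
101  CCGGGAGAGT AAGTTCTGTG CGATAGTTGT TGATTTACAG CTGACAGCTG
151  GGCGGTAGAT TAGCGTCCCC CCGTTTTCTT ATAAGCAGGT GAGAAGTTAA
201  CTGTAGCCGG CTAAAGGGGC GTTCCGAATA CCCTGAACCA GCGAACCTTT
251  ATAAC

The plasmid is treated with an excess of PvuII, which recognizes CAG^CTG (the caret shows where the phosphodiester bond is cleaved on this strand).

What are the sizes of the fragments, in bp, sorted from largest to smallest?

PvuII sites (CAGCTG) start at positions 77, 138, 145.
PvuII cuts after base 3 of each site, so after positions 79, 140, 147.
Circular molecule, 3 cuts → 3 fragments:
  80–140 → 61 bp
  141–147 → 7 bp
  148–255 then 1–79 → 108 + 79 = 187 bp
Sorted largest to smallest: 187, 61, 7 bp.

187, 61, 7 bp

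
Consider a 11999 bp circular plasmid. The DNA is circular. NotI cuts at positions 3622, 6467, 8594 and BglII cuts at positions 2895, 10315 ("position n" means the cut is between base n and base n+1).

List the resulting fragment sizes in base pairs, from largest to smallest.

4579, 2845, 2127, 1721, 727 bp

Combined cut positions (sorted): 2895, 3622, 6467, 8594, 10315.
Circular molecule, 5 cuts → 5 fragments:
  3622 − 2895 = 727 bp
  6467 − 3622 = 2845 bp
  8594 − 6467 = 2127 bp
  10315 − 8594 = 1721 bp
  wrap: 11999 − 10315 + 2895 = 4579 bp
Sorted largest to smallest: 4579, 2845, 2127, 1721, 727 bp.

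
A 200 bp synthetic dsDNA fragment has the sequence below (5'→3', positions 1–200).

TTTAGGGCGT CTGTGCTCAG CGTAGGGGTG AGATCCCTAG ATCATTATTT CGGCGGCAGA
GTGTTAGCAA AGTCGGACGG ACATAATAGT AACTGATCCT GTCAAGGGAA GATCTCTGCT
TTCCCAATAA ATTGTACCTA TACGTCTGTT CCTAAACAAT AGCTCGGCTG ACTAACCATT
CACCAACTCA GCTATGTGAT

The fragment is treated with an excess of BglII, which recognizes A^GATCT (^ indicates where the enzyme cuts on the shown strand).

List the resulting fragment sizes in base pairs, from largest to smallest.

The BglII site (AGATCT) starts at position 110.
BglII cuts after the first base of each site, so after position 110.
Linear molecule, 1 cut → 2 fragments:
  1–110 → 110 bp
  111–200 → 90 bp
Sorted largest to smallest: 110, 90 bp.

110, 90 bp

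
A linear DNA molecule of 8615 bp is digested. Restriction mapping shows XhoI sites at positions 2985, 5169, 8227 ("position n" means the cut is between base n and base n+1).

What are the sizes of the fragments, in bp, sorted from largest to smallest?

Linear molecule, 3 cuts → 4 fragments:
  2985 − 0 = 2985 bp
  5169 − 2985 = 2184 bp
  8227 − 5169 = 3058 bp
  8615 − 8227 = 388 bp
Sorted largest to smallest: 3058, 2985, 2184, 388 bp.

3058, 2985, 2184, 388 bp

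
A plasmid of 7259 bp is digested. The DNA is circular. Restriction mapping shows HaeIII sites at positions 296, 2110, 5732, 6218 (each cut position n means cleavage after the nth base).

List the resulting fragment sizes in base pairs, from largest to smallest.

3622, 1814, 1337, 486 bp

Circular molecule, 4 cuts → 4 fragments:
  2110 − 296 = 1814 bp
  5732 − 2110 = 3622 bp
  6218 − 5732 = 486 bp
  wrap: 7259 − 6218 + 296 = 1337 bp
Sorted largest to smallest: 3622, 1814, 1337, 486 bp.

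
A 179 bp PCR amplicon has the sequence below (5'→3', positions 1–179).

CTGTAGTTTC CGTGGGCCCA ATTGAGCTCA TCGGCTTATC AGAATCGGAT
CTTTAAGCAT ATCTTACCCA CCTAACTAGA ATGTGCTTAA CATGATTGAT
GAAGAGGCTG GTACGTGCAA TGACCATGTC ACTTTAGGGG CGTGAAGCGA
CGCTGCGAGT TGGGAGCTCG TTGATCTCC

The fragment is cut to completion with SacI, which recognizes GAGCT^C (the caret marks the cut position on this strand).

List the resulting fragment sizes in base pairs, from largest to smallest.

140, 28, 11 bp

SacI sites (GAGCTC) start at positions 24, 164.
SacI cuts after base 5 of each site (before the last base), so after positions 28, 168.
Linear molecule, 2 cuts → 3 fragments:
  1–28 → 28 bp
  29–168 → 140 bp
  169–179 → 11 bp
Sorted largest to smallest: 140, 28, 11 bp.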